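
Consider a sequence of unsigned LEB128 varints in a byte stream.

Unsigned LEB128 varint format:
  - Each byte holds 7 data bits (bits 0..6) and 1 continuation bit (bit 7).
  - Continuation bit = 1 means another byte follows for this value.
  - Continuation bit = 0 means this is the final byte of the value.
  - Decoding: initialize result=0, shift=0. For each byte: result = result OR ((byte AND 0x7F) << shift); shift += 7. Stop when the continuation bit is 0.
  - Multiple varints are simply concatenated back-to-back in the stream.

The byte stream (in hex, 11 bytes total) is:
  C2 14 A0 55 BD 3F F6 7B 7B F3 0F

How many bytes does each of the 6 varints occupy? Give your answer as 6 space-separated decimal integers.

Answer: 2 2 2 2 1 2

Derivation:
  byte[0]=0xC2 cont=1 payload=0x42=66: acc |= 66<<0 -> acc=66 shift=7
  byte[1]=0x14 cont=0 payload=0x14=20: acc |= 20<<7 -> acc=2626 shift=14 [end]
Varint 1: bytes[0:2] = C2 14 -> value 2626 (2 byte(s))
  byte[2]=0xA0 cont=1 payload=0x20=32: acc |= 32<<0 -> acc=32 shift=7
  byte[3]=0x55 cont=0 payload=0x55=85: acc |= 85<<7 -> acc=10912 shift=14 [end]
Varint 2: bytes[2:4] = A0 55 -> value 10912 (2 byte(s))
  byte[4]=0xBD cont=1 payload=0x3D=61: acc |= 61<<0 -> acc=61 shift=7
  byte[5]=0x3F cont=0 payload=0x3F=63: acc |= 63<<7 -> acc=8125 shift=14 [end]
Varint 3: bytes[4:6] = BD 3F -> value 8125 (2 byte(s))
  byte[6]=0xF6 cont=1 payload=0x76=118: acc |= 118<<0 -> acc=118 shift=7
  byte[7]=0x7B cont=0 payload=0x7B=123: acc |= 123<<7 -> acc=15862 shift=14 [end]
Varint 4: bytes[6:8] = F6 7B -> value 15862 (2 byte(s))
  byte[8]=0x7B cont=0 payload=0x7B=123: acc |= 123<<0 -> acc=123 shift=7 [end]
Varint 5: bytes[8:9] = 7B -> value 123 (1 byte(s))
  byte[9]=0xF3 cont=1 payload=0x73=115: acc |= 115<<0 -> acc=115 shift=7
  byte[10]=0x0F cont=0 payload=0x0F=15: acc |= 15<<7 -> acc=2035 shift=14 [end]
Varint 6: bytes[9:11] = F3 0F -> value 2035 (2 byte(s))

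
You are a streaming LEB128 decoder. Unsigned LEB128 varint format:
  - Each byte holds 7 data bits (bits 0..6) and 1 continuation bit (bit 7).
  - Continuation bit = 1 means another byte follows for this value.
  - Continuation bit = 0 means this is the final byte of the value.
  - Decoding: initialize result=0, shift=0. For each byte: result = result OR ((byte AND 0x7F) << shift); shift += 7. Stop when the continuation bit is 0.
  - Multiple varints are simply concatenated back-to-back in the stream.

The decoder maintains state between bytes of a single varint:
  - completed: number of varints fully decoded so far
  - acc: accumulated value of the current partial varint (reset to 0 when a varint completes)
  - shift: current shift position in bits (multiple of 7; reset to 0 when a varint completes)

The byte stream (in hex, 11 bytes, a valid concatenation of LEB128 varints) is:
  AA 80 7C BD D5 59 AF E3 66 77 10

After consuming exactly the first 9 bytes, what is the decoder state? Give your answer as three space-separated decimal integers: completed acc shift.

Answer: 3 0 0

Derivation:
byte[0]=0xAA cont=1 payload=0x2A: acc |= 42<<0 -> completed=0 acc=42 shift=7
byte[1]=0x80 cont=1 payload=0x00: acc |= 0<<7 -> completed=0 acc=42 shift=14
byte[2]=0x7C cont=0 payload=0x7C: varint #1 complete (value=2031658); reset -> completed=1 acc=0 shift=0
byte[3]=0xBD cont=1 payload=0x3D: acc |= 61<<0 -> completed=1 acc=61 shift=7
byte[4]=0xD5 cont=1 payload=0x55: acc |= 85<<7 -> completed=1 acc=10941 shift=14
byte[5]=0x59 cont=0 payload=0x59: varint #2 complete (value=1469117); reset -> completed=2 acc=0 shift=0
byte[6]=0xAF cont=1 payload=0x2F: acc |= 47<<0 -> completed=2 acc=47 shift=7
byte[7]=0xE3 cont=1 payload=0x63: acc |= 99<<7 -> completed=2 acc=12719 shift=14
byte[8]=0x66 cont=0 payload=0x66: varint #3 complete (value=1683887); reset -> completed=3 acc=0 shift=0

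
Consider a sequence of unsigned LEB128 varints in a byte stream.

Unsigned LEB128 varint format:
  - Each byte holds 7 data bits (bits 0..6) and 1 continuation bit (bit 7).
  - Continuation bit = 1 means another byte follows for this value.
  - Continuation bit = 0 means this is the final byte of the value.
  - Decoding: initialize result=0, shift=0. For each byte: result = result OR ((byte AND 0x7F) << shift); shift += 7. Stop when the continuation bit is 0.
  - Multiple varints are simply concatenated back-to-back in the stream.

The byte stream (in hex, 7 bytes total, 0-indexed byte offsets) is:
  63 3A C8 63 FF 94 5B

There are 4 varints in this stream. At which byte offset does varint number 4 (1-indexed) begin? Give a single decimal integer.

Answer: 4

Derivation:
  byte[0]=0x63 cont=0 payload=0x63=99: acc |= 99<<0 -> acc=99 shift=7 [end]
Varint 1: bytes[0:1] = 63 -> value 99 (1 byte(s))
  byte[1]=0x3A cont=0 payload=0x3A=58: acc |= 58<<0 -> acc=58 shift=7 [end]
Varint 2: bytes[1:2] = 3A -> value 58 (1 byte(s))
  byte[2]=0xC8 cont=1 payload=0x48=72: acc |= 72<<0 -> acc=72 shift=7
  byte[3]=0x63 cont=0 payload=0x63=99: acc |= 99<<7 -> acc=12744 shift=14 [end]
Varint 3: bytes[2:4] = C8 63 -> value 12744 (2 byte(s))
  byte[4]=0xFF cont=1 payload=0x7F=127: acc |= 127<<0 -> acc=127 shift=7
  byte[5]=0x94 cont=1 payload=0x14=20: acc |= 20<<7 -> acc=2687 shift=14
  byte[6]=0x5B cont=0 payload=0x5B=91: acc |= 91<<14 -> acc=1493631 shift=21 [end]
Varint 4: bytes[4:7] = FF 94 5B -> value 1493631 (3 byte(s))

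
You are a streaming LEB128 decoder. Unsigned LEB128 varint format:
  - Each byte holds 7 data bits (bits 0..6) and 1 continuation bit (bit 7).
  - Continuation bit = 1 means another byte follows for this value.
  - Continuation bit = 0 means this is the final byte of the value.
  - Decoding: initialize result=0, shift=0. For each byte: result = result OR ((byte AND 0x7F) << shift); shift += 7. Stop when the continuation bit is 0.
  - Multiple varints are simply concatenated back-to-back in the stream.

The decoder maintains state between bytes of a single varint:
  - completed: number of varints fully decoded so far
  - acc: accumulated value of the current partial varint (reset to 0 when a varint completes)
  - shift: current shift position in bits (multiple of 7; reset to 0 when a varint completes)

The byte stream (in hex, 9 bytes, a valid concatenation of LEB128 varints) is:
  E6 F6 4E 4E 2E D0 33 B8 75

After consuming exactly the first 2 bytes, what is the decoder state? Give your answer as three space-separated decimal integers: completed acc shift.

Answer: 0 15206 14

Derivation:
byte[0]=0xE6 cont=1 payload=0x66: acc |= 102<<0 -> completed=0 acc=102 shift=7
byte[1]=0xF6 cont=1 payload=0x76: acc |= 118<<7 -> completed=0 acc=15206 shift=14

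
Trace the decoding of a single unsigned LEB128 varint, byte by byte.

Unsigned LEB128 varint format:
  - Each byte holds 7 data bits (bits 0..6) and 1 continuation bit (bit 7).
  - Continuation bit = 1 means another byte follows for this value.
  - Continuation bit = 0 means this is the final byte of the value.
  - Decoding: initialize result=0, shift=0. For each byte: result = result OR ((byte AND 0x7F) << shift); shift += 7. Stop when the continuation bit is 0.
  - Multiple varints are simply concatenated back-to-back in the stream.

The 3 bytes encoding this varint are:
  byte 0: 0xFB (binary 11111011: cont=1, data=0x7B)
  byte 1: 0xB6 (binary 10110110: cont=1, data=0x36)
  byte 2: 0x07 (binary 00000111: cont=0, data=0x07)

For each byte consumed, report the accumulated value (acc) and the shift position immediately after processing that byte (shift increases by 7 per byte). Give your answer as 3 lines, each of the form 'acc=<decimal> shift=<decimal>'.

Answer: acc=123 shift=7
acc=7035 shift=14
acc=121723 shift=21

Derivation:
byte 0=0xFB: payload=0x7B=123, contrib = 123<<0 = 123; acc -> 123, shift -> 7
byte 1=0xB6: payload=0x36=54, contrib = 54<<7 = 6912; acc -> 7035, shift -> 14
byte 2=0x07: payload=0x07=7, contrib = 7<<14 = 114688; acc -> 121723, shift -> 21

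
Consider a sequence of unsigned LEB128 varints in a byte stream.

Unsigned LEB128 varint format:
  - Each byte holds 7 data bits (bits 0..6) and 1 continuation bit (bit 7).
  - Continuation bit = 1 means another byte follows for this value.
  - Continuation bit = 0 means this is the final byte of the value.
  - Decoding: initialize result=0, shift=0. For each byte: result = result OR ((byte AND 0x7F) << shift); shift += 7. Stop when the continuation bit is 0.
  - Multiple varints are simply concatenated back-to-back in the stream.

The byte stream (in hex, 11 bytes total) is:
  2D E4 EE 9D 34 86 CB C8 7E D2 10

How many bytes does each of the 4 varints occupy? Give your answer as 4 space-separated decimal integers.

Answer: 1 4 4 2

Derivation:
  byte[0]=0x2D cont=0 payload=0x2D=45: acc |= 45<<0 -> acc=45 shift=7 [end]
Varint 1: bytes[0:1] = 2D -> value 45 (1 byte(s))
  byte[1]=0xE4 cont=1 payload=0x64=100: acc |= 100<<0 -> acc=100 shift=7
  byte[2]=0xEE cont=1 payload=0x6E=110: acc |= 110<<7 -> acc=14180 shift=14
  byte[3]=0x9D cont=1 payload=0x1D=29: acc |= 29<<14 -> acc=489316 shift=21
  byte[4]=0x34 cont=0 payload=0x34=52: acc |= 52<<21 -> acc=109541220 shift=28 [end]
Varint 2: bytes[1:5] = E4 EE 9D 34 -> value 109541220 (4 byte(s))
  byte[5]=0x86 cont=1 payload=0x06=6: acc |= 6<<0 -> acc=6 shift=7
  byte[6]=0xCB cont=1 payload=0x4B=75: acc |= 75<<7 -> acc=9606 shift=14
  byte[7]=0xC8 cont=1 payload=0x48=72: acc |= 72<<14 -> acc=1189254 shift=21
  byte[8]=0x7E cont=0 payload=0x7E=126: acc |= 126<<21 -> acc=265430406 shift=28 [end]
Varint 3: bytes[5:9] = 86 CB C8 7E -> value 265430406 (4 byte(s))
  byte[9]=0xD2 cont=1 payload=0x52=82: acc |= 82<<0 -> acc=82 shift=7
  byte[10]=0x10 cont=0 payload=0x10=16: acc |= 16<<7 -> acc=2130 shift=14 [end]
Varint 4: bytes[9:11] = D2 10 -> value 2130 (2 byte(s))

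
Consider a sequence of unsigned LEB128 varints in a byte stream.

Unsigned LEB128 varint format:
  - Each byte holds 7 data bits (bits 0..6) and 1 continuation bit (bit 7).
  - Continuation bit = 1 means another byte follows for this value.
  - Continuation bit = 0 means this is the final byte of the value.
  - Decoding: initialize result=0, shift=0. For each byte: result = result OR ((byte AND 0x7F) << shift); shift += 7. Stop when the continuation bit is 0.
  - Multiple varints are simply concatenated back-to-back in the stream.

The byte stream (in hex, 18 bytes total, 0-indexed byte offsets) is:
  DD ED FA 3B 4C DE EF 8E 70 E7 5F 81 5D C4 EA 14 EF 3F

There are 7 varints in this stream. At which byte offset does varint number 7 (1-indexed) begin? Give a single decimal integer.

  byte[0]=0xDD cont=1 payload=0x5D=93: acc |= 93<<0 -> acc=93 shift=7
  byte[1]=0xED cont=1 payload=0x6D=109: acc |= 109<<7 -> acc=14045 shift=14
  byte[2]=0xFA cont=1 payload=0x7A=122: acc |= 122<<14 -> acc=2012893 shift=21
  byte[3]=0x3B cont=0 payload=0x3B=59: acc |= 59<<21 -> acc=125744861 shift=28 [end]
Varint 1: bytes[0:4] = DD ED FA 3B -> value 125744861 (4 byte(s))
  byte[4]=0x4C cont=0 payload=0x4C=76: acc |= 76<<0 -> acc=76 shift=7 [end]
Varint 2: bytes[4:5] = 4C -> value 76 (1 byte(s))
  byte[5]=0xDE cont=1 payload=0x5E=94: acc |= 94<<0 -> acc=94 shift=7
  byte[6]=0xEF cont=1 payload=0x6F=111: acc |= 111<<7 -> acc=14302 shift=14
  byte[7]=0x8E cont=1 payload=0x0E=14: acc |= 14<<14 -> acc=243678 shift=21
  byte[8]=0x70 cont=0 payload=0x70=112: acc |= 112<<21 -> acc=235124702 shift=28 [end]
Varint 3: bytes[5:9] = DE EF 8E 70 -> value 235124702 (4 byte(s))
  byte[9]=0xE7 cont=1 payload=0x67=103: acc |= 103<<0 -> acc=103 shift=7
  byte[10]=0x5F cont=0 payload=0x5F=95: acc |= 95<<7 -> acc=12263 shift=14 [end]
Varint 4: bytes[9:11] = E7 5F -> value 12263 (2 byte(s))
  byte[11]=0x81 cont=1 payload=0x01=1: acc |= 1<<0 -> acc=1 shift=7
  byte[12]=0x5D cont=0 payload=0x5D=93: acc |= 93<<7 -> acc=11905 shift=14 [end]
Varint 5: bytes[11:13] = 81 5D -> value 11905 (2 byte(s))
  byte[13]=0xC4 cont=1 payload=0x44=68: acc |= 68<<0 -> acc=68 shift=7
  byte[14]=0xEA cont=1 payload=0x6A=106: acc |= 106<<7 -> acc=13636 shift=14
  byte[15]=0x14 cont=0 payload=0x14=20: acc |= 20<<14 -> acc=341316 shift=21 [end]
Varint 6: bytes[13:16] = C4 EA 14 -> value 341316 (3 byte(s))
  byte[16]=0xEF cont=1 payload=0x6F=111: acc |= 111<<0 -> acc=111 shift=7
  byte[17]=0x3F cont=0 payload=0x3F=63: acc |= 63<<7 -> acc=8175 shift=14 [end]
Varint 7: bytes[16:18] = EF 3F -> value 8175 (2 byte(s))

Answer: 16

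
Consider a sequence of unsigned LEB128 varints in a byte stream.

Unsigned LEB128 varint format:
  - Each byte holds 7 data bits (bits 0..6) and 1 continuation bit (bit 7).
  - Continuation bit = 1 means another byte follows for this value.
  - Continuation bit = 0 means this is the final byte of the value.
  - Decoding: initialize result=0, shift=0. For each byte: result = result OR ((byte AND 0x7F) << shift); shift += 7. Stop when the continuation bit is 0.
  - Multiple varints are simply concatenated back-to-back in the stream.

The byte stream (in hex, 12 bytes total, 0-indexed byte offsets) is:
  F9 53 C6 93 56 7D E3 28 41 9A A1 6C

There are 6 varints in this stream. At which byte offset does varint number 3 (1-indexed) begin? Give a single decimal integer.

Answer: 5

Derivation:
  byte[0]=0xF9 cont=1 payload=0x79=121: acc |= 121<<0 -> acc=121 shift=7
  byte[1]=0x53 cont=0 payload=0x53=83: acc |= 83<<7 -> acc=10745 shift=14 [end]
Varint 1: bytes[0:2] = F9 53 -> value 10745 (2 byte(s))
  byte[2]=0xC6 cont=1 payload=0x46=70: acc |= 70<<0 -> acc=70 shift=7
  byte[3]=0x93 cont=1 payload=0x13=19: acc |= 19<<7 -> acc=2502 shift=14
  byte[4]=0x56 cont=0 payload=0x56=86: acc |= 86<<14 -> acc=1411526 shift=21 [end]
Varint 2: bytes[2:5] = C6 93 56 -> value 1411526 (3 byte(s))
  byte[5]=0x7D cont=0 payload=0x7D=125: acc |= 125<<0 -> acc=125 shift=7 [end]
Varint 3: bytes[5:6] = 7D -> value 125 (1 byte(s))
  byte[6]=0xE3 cont=1 payload=0x63=99: acc |= 99<<0 -> acc=99 shift=7
  byte[7]=0x28 cont=0 payload=0x28=40: acc |= 40<<7 -> acc=5219 shift=14 [end]
Varint 4: bytes[6:8] = E3 28 -> value 5219 (2 byte(s))
  byte[8]=0x41 cont=0 payload=0x41=65: acc |= 65<<0 -> acc=65 shift=7 [end]
Varint 5: bytes[8:9] = 41 -> value 65 (1 byte(s))
  byte[9]=0x9A cont=1 payload=0x1A=26: acc |= 26<<0 -> acc=26 shift=7
  byte[10]=0xA1 cont=1 payload=0x21=33: acc |= 33<<7 -> acc=4250 shift=14
  byte[11]=0x6C cont=0 payload=0x6C=108: acc |= 108<<14 -> acc=1773722 shift=21 [end]
Varint 6: bytes[9:12] = 9A A1 6C -> value 1773722 (3 byte(s))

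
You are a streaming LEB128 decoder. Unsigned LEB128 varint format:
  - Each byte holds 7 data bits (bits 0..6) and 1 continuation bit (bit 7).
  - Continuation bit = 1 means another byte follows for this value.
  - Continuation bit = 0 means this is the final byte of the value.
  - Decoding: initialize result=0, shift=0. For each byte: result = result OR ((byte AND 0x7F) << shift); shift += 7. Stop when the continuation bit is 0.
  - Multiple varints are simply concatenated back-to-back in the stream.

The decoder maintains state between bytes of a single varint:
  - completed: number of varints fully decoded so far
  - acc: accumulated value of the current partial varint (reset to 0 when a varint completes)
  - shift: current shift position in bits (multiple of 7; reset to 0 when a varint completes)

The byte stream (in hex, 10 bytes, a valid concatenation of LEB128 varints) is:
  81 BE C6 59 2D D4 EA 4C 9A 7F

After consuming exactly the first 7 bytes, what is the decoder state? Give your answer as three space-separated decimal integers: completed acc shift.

Answer: 2 13652 14

Derivation:
byte[0]=0x81 cont=1 payload=0x01: acc |= 1<<0 -> completed=0 acc=1 shift=7
byte[1]=0xBE cont=1 payload=0x3E: acc |= 62<<7 -> completed=0 acc=7937 shift=14
byte[2]=0xC6 cont=1 payload=0x46: acc |= 70<<14 -> completed=0 acc=1154817 shift=21
byte[3]=0x59 cont=0 payload=0x59: varint #1 complete (value=187801345); reset -> completed=1 acc=0 shift=0
byte[4]=0x2D cont=0 payload=0x2D: varint #2 complete (value=45); reset -> completed=2 acc=0 shift=0
byte[5]=0xD4 cont=1 payload=0x54: acc |= 84<<0 -> completed=2 acc=84 shift=7
byte[6]=0xEA cont=1 payload=0x6A: acc |= 106<<7 -> completed=2 acc=13652 shift=14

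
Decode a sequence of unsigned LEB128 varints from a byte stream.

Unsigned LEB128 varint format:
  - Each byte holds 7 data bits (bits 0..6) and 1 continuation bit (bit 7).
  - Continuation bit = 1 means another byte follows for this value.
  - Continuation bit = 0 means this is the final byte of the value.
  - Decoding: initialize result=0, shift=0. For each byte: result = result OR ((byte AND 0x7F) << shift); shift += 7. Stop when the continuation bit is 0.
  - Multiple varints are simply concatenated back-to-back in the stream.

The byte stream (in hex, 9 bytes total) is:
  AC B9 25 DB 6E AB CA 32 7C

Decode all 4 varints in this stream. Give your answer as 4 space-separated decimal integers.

  byte[0]=0xAC cont=1 payload=0x2C=44: acc |= 44<<0 -> acc=44 shift=7
  byte[1]=0xB9 cont=1 payload=0x39=57: acc |= 57<<7 -> acc=7340 shift=14
  byte[2]=0x25 cont=0 payload=0x25=37: acc |= 37<<14 -> acc=613548 shift=21 [end]
Varint 1: bytes[0:3] = AC B9 25 -> value 613548 (3 byte(s))
  byte[3]=0xDB cont=1 payload=0x5B=91: acc |= 91<<0 -> acc=91 shift=7
  byte[4]=0x6E cont=0 payload=0x6E=110: acc |= 110<<7 -> acc=14171 shift=14 [end]
Varint 2: bytes[3:5] = DB 6E -> value 14171 (2 byte(s))
  byte[5]=0xAB cont=1 payload=0x2B=43: acc |= 43<<0 -> acc=43 shift=7
  byte[6]=0xCA cont=1 payload=0x4A=74: acc |= 74<<7 -> acc=9515 shift=14
  byte[7]=0x32 cont=0 payload=0x32=50: acc |= 50<<14 -> acc=828715 shift=21 [end]
Varint 3: bytes[5:8] = AB CA 32 -> value 828715 (3 byte(s))
  byte[8]=0x7C cont=0 payload=0x7C=124: acc |= 124<<0 -> acc=124 shift=7 [end]
Varint 4: bytes[8:9] = 7C -> value 124 (1 byte(s))

Answer: 613548 14171 828715 124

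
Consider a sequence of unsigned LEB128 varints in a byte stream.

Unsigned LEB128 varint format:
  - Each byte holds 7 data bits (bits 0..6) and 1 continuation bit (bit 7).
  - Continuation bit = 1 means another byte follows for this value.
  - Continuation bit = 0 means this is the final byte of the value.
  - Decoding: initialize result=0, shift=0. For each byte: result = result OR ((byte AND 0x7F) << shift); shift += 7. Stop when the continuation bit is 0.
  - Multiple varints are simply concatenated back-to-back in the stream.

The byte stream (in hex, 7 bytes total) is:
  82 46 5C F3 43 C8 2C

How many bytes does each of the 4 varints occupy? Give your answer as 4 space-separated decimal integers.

Answer: 2 1 2 2

Derivation:
  byte[0]=0x82 cont=1 payload=0x02=2: acc |= 2<<0 -> acc=2 shift=7
  byte[1]=0x46 cont=0 payload=0x46=70: acc |= 70<<7 -> acc=8962 shift=14 [end]
Varint 1: bytes[0:2] = 82 46 -> value 8962 (2 byte(s))
  byte[2]=0x5C cont=0 payload=0x5C=92: acc |= 92<<0 -> acc=92 shift=7 [end]
Varint 2: bytes[2:3] = 5C -> value 92 (1 byte(s))
  byte[3]=0xF3 cont=1 payload=0x73=115: acc |= 115<<0 -> acc=115 shift=7
  byte[4]=0x43 cont=0 payload=0x43=67: acc |= 67<<7 -> acc=8691 shift=14 [end]
Varint 3: bytes[3:5] = F3 43 -> value 8691 (2 byte(s))
  byte[5]=0xC8 cont=1 payload=0x48=72: acc |= 72<<0 -> acc=72 shift=7
  byte[6]=0x2C cont=0 payload=0x2C=44: acc |= 44<<7 -> acc=5704 shift=14 [end]
Varint 4: bytes[5:7] = C8 2C -> value 5704 (2 byte(s))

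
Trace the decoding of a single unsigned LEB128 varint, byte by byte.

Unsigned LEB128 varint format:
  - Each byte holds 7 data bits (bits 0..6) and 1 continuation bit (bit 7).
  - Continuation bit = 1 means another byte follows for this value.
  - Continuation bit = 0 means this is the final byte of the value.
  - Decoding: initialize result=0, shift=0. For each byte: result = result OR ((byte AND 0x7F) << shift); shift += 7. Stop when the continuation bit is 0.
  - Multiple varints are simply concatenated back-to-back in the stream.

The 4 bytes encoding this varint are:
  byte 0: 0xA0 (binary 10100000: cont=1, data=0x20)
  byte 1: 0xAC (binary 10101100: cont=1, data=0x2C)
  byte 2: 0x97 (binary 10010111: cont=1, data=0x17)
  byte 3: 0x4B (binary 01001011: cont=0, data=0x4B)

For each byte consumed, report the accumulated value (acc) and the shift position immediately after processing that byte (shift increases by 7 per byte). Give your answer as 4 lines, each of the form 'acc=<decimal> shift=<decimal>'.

Answer: acc=32 shift=7
acc=5664 shift=14
acc=382496 shift=21
acc=157668896 shift=28

Derivation:
byte 0=0xA0: payload=0x20=32, contrib = 32<<0 = 32; acc -> 32, shift -> 7
byte 1=0xAC: payload=0x2C=44, contrib = 44<<7 = 5632; acc -> 5664, shift -> 14
byte 2=0x97: payload=0x17=23, contrib = 23<<14 = 376832; acc -> 382496, shift -> 21
byte 3=0x4B: payload=0x4B=75, contrib = 75<<21 = 157286400; acc -> 157668896, shift -> 28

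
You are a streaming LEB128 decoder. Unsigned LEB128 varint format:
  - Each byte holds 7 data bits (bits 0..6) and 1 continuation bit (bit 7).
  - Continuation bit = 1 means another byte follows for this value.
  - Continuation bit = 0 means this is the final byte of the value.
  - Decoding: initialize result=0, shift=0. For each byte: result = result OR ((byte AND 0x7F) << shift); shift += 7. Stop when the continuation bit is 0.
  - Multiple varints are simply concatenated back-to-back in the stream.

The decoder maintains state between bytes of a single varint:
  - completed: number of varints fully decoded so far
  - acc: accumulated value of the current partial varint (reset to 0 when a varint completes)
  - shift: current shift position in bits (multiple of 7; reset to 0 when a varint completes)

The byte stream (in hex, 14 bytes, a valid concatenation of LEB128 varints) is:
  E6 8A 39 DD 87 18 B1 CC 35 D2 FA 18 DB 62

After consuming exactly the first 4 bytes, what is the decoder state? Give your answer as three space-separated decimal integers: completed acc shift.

Answer: 1 93 7

Derivation:
byte[0]=0xE6 cont=1 payload=0x66: acc |= 102<<0 -> completed=0 acc=102 shift=7
byte[1]=0x8A cont=1 payload=0x0A: acc |= 10<<7 -> completed=0 acc=1382 shift=14
byte[2]=0x39 cont=0 payload=0x39: varint #1 complete (value=935270); reset -> completed=1 acc=0 shift=0
byte[3]=0xDD cont=1 payload=0x5D: acc |= 93<<0 -> completed=1 acc=93 shift=7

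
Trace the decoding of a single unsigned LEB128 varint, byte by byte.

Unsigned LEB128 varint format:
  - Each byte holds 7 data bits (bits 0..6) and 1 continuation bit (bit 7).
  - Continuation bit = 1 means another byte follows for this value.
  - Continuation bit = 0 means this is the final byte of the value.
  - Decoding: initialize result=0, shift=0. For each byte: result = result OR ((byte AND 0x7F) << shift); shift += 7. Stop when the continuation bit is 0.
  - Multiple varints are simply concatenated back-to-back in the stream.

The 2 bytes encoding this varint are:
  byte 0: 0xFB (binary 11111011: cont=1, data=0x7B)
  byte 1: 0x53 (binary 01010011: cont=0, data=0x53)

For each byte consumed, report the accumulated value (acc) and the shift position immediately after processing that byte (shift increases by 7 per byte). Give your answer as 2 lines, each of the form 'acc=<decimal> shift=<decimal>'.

Answer: acc=123 shift=7
acc=10747 shift=14

Derivation:
byte 0=0xFB: payload=0x7B=123, contrib = 123<<0 = 123; acc -> 123, shift -> 7
byte 1=0x53: payload=0x53=83, contrib = 83<<7 = 10624; acc -> 10747, shift -> 14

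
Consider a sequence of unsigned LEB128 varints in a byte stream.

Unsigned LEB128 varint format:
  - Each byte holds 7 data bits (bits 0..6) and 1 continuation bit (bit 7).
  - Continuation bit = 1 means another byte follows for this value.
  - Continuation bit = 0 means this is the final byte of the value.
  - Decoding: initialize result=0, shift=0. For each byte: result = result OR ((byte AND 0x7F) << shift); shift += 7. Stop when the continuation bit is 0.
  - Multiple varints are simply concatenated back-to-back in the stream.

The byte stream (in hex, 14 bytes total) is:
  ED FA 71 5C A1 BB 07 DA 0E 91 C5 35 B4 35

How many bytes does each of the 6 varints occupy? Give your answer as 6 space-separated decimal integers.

  byte[0]=0xED cont=1 payload=0x6D=109: acc |= 109<<0 -> acc=109 shift=7
  byte[1]=0xFA cont=1 payload=0x7A=122: acc |= 122<<7 -> acc=15725 shift=14
  byte[2]=0x71 cont=0 payload=0x71=113: acc |= 113<<14 -> acc=1867117 shift=21 [end]
Varint 1: bytes[0:3] = ED FA 71 -> value 1867117 (3 byte(s))
  byte[3]=0x5C cont=0 payload=0x5C=92: acc |= 92<<0 -> acc=92 shift=7 [end]
Varint 2: bytes[3:4] = 5C -> value 92 (1 byte(s))
  byte[4]=0xA1 cont=1 payload=0x21=33: acc |= 33<<0 -> acc=33 shift=7
  byte[5]=0xBB cont=1 payload=0x3B=59: acc |= 59<<7 -> acc=7585 shift=14
  byte[6]=0x07 cont=0 payload=0x07=7: acc |= 7<<14 -> acc=122273 shift=21 [end]
Varint 3: bytes[4:7] = A1 BB 07 -> value 122273 (3 byte(s))
  byte[7]=0xDA cont=1 payload=0x5A=90: acc |= 90<<0 -> acc=90 shift=7
  byte[8]=0x0E cont=0 payload=0x0E=14: acc |= 14<<7 -> acc=1882 shift=14 [end]
Varint 4: bytes[7:9] = DA 0E -> value 1882 (2 byte(s))
  byte[9]=0x91 cont=1 payload=0x11=17: acc |= 17<<0 -> acc=17 shift=7
  byte[10]=0xC5 cont=1 payload=0x45=69: acc |= 69<<7 -> acc=8849 shift=14
  byte[11]=0x35 cont=0 payload=0x35=53: acc |= 53<<14 -> acc=877201 shift=21 [end]
Varint 5: bytes[9:12] = 91 C5 35 -> value 877201 (3 byte(s))
  byte[12]=0xB4 cont=1 payload=0x34=52: acc |= 52<<0 -> acc=52 shift=7
  byte[13]=0x35 cont=0 payload=0x35=53: acc |= 53<<7 -> acc=6836 shift=14 [end]
Varint 6: bytes[12:14] = B4 35 -> value 6836 (2 byte(s))

Answer: 3 1 3 2 3 2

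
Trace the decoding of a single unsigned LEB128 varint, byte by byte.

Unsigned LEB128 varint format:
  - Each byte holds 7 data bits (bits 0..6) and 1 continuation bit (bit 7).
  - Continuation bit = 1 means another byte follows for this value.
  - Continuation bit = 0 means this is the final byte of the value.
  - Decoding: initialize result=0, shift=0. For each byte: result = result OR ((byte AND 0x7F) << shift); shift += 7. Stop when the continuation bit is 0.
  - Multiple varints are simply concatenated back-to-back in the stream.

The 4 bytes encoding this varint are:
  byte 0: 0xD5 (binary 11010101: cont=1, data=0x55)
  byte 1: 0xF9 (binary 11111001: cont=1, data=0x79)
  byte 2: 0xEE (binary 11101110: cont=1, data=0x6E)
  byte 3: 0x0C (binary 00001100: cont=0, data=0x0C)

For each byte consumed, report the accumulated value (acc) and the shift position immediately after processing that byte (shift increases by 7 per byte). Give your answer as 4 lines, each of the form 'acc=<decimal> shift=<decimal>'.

byte 0=0xD5: payload=0x55=85, contrib = 85<<0 = 85; acc -> 85, shift -> 7
byte 1=0xF9: payload=0x79=121, contrib = 121<<7 = 15488; acc -> 15573, shift -> 14
byte 2=0xEE: payload=0x6E=110, contrib = 110<<14 = 1802240; acc -> 1817813, shift -> 21
byte 3=0x0C: payload=0x0C=12, contrib = 12<<21 = 25165824; acc -> 26983637, shift -> 28

Answer: acc=85 shift=7
acc=15573 shift=14
acc=1817813 shift=21
acc=26983637 shift=28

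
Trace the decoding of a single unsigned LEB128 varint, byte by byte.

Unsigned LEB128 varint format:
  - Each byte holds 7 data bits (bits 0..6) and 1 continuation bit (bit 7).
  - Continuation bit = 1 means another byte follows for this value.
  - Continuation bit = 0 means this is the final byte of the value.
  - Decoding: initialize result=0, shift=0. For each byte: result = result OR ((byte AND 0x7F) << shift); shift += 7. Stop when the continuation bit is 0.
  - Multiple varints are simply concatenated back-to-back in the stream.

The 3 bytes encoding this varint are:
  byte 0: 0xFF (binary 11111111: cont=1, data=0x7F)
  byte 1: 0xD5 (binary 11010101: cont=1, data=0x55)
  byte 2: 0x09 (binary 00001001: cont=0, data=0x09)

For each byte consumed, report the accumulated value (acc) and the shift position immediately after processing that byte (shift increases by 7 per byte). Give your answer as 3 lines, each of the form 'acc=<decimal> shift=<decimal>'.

Answer: acc=127 shift=7
acc=11007 shift=14
acc=158463 shift=21

Derivation:
byte 0=0xFF: payload=0x7F=127, contrib = 127<<0 = 127; acc -> 127, shift -> 7
byte 1=0xD5: payload=0x55=85, contrib = 85<<7 = 10880; acc -> 11007, shift -> 14
byte 2=0x09: payload=0x09=9, contrib = 9<<14 = 147456; acc -> 158463, shift -> 21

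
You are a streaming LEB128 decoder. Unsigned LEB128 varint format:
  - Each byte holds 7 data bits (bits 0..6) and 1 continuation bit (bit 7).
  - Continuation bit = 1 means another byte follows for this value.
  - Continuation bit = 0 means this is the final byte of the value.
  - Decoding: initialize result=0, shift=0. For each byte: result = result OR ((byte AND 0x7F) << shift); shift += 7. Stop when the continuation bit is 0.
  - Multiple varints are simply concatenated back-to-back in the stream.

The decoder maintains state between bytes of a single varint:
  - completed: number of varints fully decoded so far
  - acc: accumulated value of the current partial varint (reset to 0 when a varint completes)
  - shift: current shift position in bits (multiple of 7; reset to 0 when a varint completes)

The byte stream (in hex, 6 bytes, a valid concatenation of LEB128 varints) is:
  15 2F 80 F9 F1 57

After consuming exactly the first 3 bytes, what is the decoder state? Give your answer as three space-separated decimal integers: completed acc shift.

Answer: 2 0 7

Derivation:
byte[0]=0x15 cont=0 payload=0x15: varint #1 complete (value=21); reset -> completed=1 acc=0 shift=0
byte[1]=0x2F cont=0 payload=0x2F: varint #2 complete (value=47); reset -> completed=2 acc=0 shift=0
byte[2]=0x80 cont=1 payload=0x00: acc |= 0<<0 -> completed=2 acc=0 shift=7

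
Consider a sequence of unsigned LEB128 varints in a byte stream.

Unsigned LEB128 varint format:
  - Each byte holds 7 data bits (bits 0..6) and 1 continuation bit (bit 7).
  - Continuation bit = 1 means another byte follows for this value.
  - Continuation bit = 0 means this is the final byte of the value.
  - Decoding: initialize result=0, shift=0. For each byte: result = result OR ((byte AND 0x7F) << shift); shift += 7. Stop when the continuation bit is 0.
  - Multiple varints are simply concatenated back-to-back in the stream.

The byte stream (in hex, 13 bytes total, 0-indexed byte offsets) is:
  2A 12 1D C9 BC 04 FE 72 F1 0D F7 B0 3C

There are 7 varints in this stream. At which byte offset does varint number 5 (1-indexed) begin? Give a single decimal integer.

  byte[0]=0x2A cont=0 payload=0x2A=42: acc |= 42<<0 -> acc=42 shift=7 [end]
Varint 1: bytes[0:1] = 2A -> value 42 (1 byte(s))
  byte[1]=0x12 cont=0 payload=0x12=18: acc |= 18<<0 -> acc=18 shift=7 [end]
Varint 2: bytes[1:2] = 12 -> value 18 (1 byte(s))
  byte[2]=0x1D cont=0 payload=0x1D=29: acc |= 29<<0 -> acc=29 shift=7 [end]
Varint 3: bytes[2:3] = 1D -> value 29 (1 byte(s))
  byte[3]=0xC9 cont=1 payload=0x49=73: acc |= 73<<0 -> acc=73 shift=7
  byte[4]=0xBC cont=1 payload=0x3C=60: acc |= 60<<7 -> acc=7753 shift=14
  byte[5]=0x04 cont=0 payload=0x04=4: acc |= 4<<14 -> acc=73289 shift=21 [end]
Varint 4: bytes[3:6] = C9 BC 04 -> value 73289 (3 byte(s))
  byte[6]=0xFE cont=1 payload=0x7E=126: acc |= 126<<0 -> acc=126 shift=7
  byte[7]=0x72 cont=0 payload=0x72=114: acc |= 114<<7 -> acc=14718 shift=14 [end]
Varint 5: bytes[6:8] = FE 72 -> value 14718 (2 byte(s))
  byte[8]=0xF1 cont=1 payload=0x71=113: acc |= 113<<0 -> acc=113 shift=7
  byte[9]=0x0D cont=0 payload=0x0D=13: acc |= 13<<7 -> acc=1777 shift=14 [end]
Varint 6: bytes[8:10] = F1 0D -> value 1777 (2 byte(s))
  byte[10]=0xF7 cont=1 payload=0x77=119: acc |= 119<<0 -> acc=119 shift=7
  byte[11]=0xB0 cont=1 payload=0x30=48: acc |= 48<<7 -> acc=6263 shift=14
  byte[12]=0x3C cont=0 payload=0x3C=60: acc |= 60<<14 -> acc=989303 shift=21 [end]
Varint 7: bytes[10:13] = F7 B0 3C -> value 989303 (3 byte(s))

Answer: 6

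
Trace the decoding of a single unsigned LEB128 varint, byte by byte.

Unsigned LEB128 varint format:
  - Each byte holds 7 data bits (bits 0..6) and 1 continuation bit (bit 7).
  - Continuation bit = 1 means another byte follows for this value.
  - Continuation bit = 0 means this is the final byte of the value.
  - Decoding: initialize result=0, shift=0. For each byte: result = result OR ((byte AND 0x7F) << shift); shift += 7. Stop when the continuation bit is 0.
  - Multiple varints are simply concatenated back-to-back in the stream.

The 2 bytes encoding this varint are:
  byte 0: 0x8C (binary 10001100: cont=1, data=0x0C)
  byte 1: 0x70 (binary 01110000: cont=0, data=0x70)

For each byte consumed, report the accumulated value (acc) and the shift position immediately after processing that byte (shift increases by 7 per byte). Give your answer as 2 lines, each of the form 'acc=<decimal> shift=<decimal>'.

byte 0=0x8C: payload=0x0C=12, contrib = 12<<0 = 12; acc -> 12, shift -> 7
byte 1=0x70: payload=0x70=112, contrib = 112<<7 = 14336; acc -> 14348, shift -> 14

Answer: acc=12 shift=7
acc=14348 shift=14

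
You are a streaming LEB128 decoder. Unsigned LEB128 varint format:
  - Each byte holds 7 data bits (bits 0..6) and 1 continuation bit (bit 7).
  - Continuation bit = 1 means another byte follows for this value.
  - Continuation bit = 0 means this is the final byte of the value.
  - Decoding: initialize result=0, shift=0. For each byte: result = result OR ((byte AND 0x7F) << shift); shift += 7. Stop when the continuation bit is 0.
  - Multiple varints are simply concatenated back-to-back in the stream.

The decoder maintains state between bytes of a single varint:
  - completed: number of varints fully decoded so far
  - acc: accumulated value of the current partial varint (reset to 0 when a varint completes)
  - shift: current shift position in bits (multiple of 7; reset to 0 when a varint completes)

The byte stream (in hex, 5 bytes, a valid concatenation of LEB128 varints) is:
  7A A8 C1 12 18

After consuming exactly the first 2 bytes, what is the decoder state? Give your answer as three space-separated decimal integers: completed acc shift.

byte[0]=0x7A cont=0 payload=0x7A: varint #1 complete (value=122); reset -> completed=1 acc=0 shift=0
byte[1]=0xA8 cont=1 payload=0x28: acc |= 40<<0 -> completed=1 acc=40 shift=7

Answer: 1 40 7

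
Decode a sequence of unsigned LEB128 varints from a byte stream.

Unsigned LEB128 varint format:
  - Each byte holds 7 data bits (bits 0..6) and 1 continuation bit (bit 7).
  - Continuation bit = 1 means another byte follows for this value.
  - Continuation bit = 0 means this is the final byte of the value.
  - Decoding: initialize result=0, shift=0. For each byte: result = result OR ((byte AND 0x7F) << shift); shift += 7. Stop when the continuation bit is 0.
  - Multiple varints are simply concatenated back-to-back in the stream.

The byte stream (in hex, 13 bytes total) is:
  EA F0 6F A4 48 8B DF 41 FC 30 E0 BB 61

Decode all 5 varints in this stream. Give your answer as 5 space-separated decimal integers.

Answer: 1833066 9252 1077131 6268 1596896

Derivation:
  byte[0]=0xEA cont=1 payload=0x6A=106: acc |= 106<<0 -> acc=106 shift=7
  byte[1]=0xF0 cont=1 payload=0x70=112: acc |= 112<<7 -> acc=14442 shift=14
  byte[2]=0x6F cont=0 payload=0x6F=111: acc |= 111<<14 -> acc=1833066 shift=21 [end]
Varint 1: bytes[0:3] = EA F0 6F -> value 1833066 (3 byte(s))
  byte[3]=0xA4 cont=1 payload=0x24=36: acc |= 36<<0 -> acc=36 shift=7
  byte[4]=0x48 cont=0 payload=0x48=72: acc |= 72<<7 -> acc=9252 shift=14 [end]
Varint 2: bytes[3:5] = A4 48 -> value 9252 (2 byte(s))
  byte[5]=0x8B cont=1 payload=0x0B=11: acc |= 11<<0 -> acc=11 shift=7
  byte[6]=0xDF cont=1 payload=0x5F=95: acc |= 95<<7 -> acc=12171 shift=14
  byte[7]=0x41 cont=0 payload=0x41=65: acc |= 65<<14 -> acc=1077131 shift=21 [end]
Varint 3: bytes[5:8] = 8B DF 41 -> value 1077131 (3 byte(s))
  byte[8]=0xFC cont=1 payload=0x7C=124: acc |= 124<<0 -> acc=124 shift=7
  byte[9]=0x30 cont=0 payload=0x30=48: acc |= 48<<7 -> acc=6268 shift=14 [end]
Varint 4: bytes[8:10] = FC 30 -> value 6268 (2 byte(s))
  byte[10]=0xE0 cont=1 payload=0x60=96: acc |= 96<<0 -> acc=96 shift=7
  byte[11]=0xBB cont=1 payload=0x3B=59: acc |= 59<<7 -> acc=7648 shift=14
  byte[12]=0x61 cont=0 payload=0x61=97: acc |= 97<<14 -> acc=1596896 shift=21 [end]
Varint 5: bytes[10:13] = E0 BB 61 -> value 1596896 (3 byte(s))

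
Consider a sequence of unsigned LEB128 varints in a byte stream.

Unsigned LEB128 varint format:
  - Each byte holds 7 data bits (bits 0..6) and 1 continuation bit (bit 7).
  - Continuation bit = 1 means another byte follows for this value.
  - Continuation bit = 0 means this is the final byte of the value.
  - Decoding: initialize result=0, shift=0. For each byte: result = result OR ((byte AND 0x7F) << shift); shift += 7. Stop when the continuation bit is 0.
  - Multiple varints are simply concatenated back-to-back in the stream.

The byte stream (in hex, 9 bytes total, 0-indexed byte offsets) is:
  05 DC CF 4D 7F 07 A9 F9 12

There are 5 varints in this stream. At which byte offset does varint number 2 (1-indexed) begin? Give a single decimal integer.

Answer: 1

Derivation:
  byte[0]=0x05 cont=0 payload=0x05=5: acc |= 5<<0 -> acc=5 shift=7 [end]
Varint 1: bytes[0:1] = 05 -> value 5 (1 byte(s))
  byte[1]=0xDC cont=1 payload=0x5C=92: acc |= 92<<0 -> acc=92 shift=7
  byte[2]=0xCF cont=1 payload=0x4F=79: acc |= 79<<7 -> acc=10204 shift=14
  byte[3]=0x4D cont=0 payload=0x4D=77: acc |= 77<<14 -> acc=1271772 shift=21 [end]
Varint 2: bytes[1:4] = DC CF 4D -> value 1271772 (3 byte(s))
  byte[4]=0x7F cont=0 payload=0x7F=127: acc |= 127<<0 -> acc=127 shift=7 [end]
Varint 3: bytes[4:5] = 7F -> value 127 (1 byte(s))
  byte[5]=0x07 cont=0 payload=0x07=7: acc |= 7<<0 -> acc=7 shift=7 [end]
Varint 4: bytes[5:6] = 07 -> value 7 (1 byte(s))
  byte[6]=0xA9 cont=1 payload=0x29=41: acc |= 41<<0 -> acc=41 shift=7
  byte[7]=0xF9 cont=1 payload=0x79=121: acc |= 121<<7 -> acc=15529 shift=14
  byte[8]=0x12 cont=0 payload=0x12=18: acc |= 18<<14 -> acc=310441 shift=21 [end]
Varint 5: bytes[6:9] = A9 F9 12 -> value 310441 (3 byte(s))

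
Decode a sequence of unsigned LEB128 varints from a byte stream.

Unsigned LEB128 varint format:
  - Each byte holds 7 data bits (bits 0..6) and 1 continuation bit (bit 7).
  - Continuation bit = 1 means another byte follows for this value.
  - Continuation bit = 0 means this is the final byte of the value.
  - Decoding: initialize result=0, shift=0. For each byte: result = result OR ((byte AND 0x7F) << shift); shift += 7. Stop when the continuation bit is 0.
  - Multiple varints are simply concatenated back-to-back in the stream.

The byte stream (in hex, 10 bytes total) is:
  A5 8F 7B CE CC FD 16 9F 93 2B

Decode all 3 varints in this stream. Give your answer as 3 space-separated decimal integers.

  byte[0]=0xA5 cont=1 payload=0x25=37: acc |= 37<<0 -> acc=37 shift=7
  byte[1]=0x8F cont=1 payload=0x0F=15: acc |= 15<<7 -> acc=1957 shift=14
  byte[2]=0x7B cont=0 payload=0x7B=123: acc |= 123<<14 -> acc=2017189 shift=21 [end]
Varint 1: bytes[0:3] = A5 8F 7B -> value 2017189 (3 byte(s))
  byte[3]=0xCE cont=1 payload=0x4E=78: acc |= 78<<0 -> acc=78 shift=7
  byte[4]=0xCC cont=1 payload=0x4C=76: acc |= 76<<7 -> acc=9806 shift=14
  byte[5]=0xFD cont=1 payload=0x7D=125: acc |= 125<<14 -> acc=2057806 shift=21
  byte[6]=0x16 cont=0 payload=0x16=22: acc |= 22<<21 -> acc=48195150 shift=28 [end]
Varint 2: bytes[3:7] = CE CC FD 16 -> value 48195150 (4 byte(s))
  byte[7]=0x9F cont=1 payload=0x1F=31: acc |= 31<<0 -> acc=31 shift=7
  byte[8]=0x93 cont=1 payload=0x13=19: acc |= 19<<7 -> acc=2463 shift=14
  byte[9]=0x2B cont=0 payload=0x2B=43: acc |= 43<<14 -> acc=706975 shift=21 [end]
Varint 3: bytes[7:10] = 9F 93 2B -> value 706975 (3 byte(s))

Answer: 2017189 48195150 706975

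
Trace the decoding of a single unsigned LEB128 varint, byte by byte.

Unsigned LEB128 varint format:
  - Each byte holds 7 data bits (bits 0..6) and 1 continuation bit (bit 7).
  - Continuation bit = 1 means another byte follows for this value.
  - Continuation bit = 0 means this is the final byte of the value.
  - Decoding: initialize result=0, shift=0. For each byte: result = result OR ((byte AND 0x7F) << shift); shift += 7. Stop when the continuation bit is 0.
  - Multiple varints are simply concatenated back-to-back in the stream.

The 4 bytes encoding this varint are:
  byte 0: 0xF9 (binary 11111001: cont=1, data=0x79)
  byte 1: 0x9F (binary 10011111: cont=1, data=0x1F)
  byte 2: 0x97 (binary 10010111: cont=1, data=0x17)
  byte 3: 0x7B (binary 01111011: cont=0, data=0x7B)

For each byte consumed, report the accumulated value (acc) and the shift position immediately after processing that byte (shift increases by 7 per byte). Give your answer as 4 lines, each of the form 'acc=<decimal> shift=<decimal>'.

byte 0=0xF9: payload=0x79=121, contrib = 121<<0 = 121; acc -> 121, shift -> 7
byte 1=0x9F: payload=0x1F=31, contrib = 31<<7 = 3968; acc -> 4089, shift -> 14
byte 2=0x97: payload=0x17=23, contrib = 23<<14 = 376832; acc -> 380921, shift -> 21
byte 3=0x7B: payload=0x7B=123, contrib = 123<<21 = 257949696; acc -> 258330617, shift -> 28

Answer: acc=121 shift=7
acc=4089 shift=14
acc=380921 shift=21
acc=258330617 shift=28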